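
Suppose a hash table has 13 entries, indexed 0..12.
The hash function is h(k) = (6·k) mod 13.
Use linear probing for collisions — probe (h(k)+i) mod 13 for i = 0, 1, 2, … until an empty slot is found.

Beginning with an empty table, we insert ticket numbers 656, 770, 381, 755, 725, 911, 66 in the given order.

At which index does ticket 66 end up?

656: h=10 → slot 10
770: h=5 → slot 5
381: h=11 → slot 11
755: h=6 → slot 6
725: h=8 → slot 8
911: h=6, probe 6,7 → slot 7
66: h=6, probe 6,7,8,9 → slot 9
Table: [., ., ., ., ., 770, 755, 911, 725, 66, 656, 381, .]

9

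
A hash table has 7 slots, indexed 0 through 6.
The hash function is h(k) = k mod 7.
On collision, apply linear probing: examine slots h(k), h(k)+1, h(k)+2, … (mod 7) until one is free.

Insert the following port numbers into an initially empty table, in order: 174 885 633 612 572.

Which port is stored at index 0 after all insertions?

174: h=6 → slot 6
885: h=3 → slot 3
633: h=3, probe 3,4 → slot 4
612: h=3, probe 3,4,5 → slot 5
572: h=5, probe 5,6,0 → slot 0
Table: [572, -, -, 885, 633, 612, 174]

572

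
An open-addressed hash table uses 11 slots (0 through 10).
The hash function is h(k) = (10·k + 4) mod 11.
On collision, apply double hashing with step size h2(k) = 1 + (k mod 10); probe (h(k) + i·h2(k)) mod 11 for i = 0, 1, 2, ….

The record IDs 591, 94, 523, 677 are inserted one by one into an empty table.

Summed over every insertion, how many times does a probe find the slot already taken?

2

Insert 591: h=7, slot 7 empty -> index 7.
Insert 94: h=9, slot 9 empty -> index 9.
Insert 523: h=9, h2=4, slot 9 occupied -> index 2.
Insert 677: h=9, h2=8, slot 9 occupied -> index 6.
Table: [—, —, 523, —, —, —, 677, 591, —, 94, —]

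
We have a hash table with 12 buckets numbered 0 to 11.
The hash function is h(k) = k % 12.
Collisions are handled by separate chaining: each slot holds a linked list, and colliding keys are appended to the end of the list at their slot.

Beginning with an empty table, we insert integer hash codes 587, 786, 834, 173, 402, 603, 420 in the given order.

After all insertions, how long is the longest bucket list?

3

587 → bucket 11
786 → bucket 6
834 → bucket 6 (collision)
173 → bucket 5
402 → bucket 6 (collision)
603 → bucket 3
420 → bucket 0
Final buckets:
0: 420
1: ∅
2: ∅
3: 603
4: ∅
5: 173
6: 786 -> 834 -> 402
7: ∅
8: ∅
9: ∅
10: ∅
11: 587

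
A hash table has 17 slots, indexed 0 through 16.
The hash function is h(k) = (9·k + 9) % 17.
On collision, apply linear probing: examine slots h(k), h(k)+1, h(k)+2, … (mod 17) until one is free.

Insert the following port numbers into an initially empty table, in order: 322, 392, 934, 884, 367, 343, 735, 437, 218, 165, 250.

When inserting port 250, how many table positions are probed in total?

322 hashes to 0; slot 0 is free => place at 0.
392 hashes to 1; slot 1 is free => place at 1.
934 hashes to 0; 0,1 taken => place at 2.
884 hashes to 9; slot 9 is free => place at 9.
367 hashes to 14; slot 14 is free => place at 14.
343 hashes to 2; 2 taken => place at 3.
735 hashes to 11; slot 11 is free => place at 11.
437 hashes to 15; slot 15 is free => place at 15.
218 hashes to 16; slot 16 is free => place at 16.
165 hashes to 15; 15,16,0,1,2,3 taken => place at 4.
250 hashes to 15; 15,16,0,1,2,3,4 taken => place at 5.
Table: [322, 392, 934, 343, 165, 250, ∅, ∅, ∅, 884, ∅, 735, ∅, ∅, 367, 437, 218]

8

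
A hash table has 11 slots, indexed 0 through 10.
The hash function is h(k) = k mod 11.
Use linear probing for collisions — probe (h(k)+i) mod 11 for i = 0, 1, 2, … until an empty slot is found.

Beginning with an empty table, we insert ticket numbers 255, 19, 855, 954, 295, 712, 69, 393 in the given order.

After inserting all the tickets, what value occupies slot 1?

255 hashes to 2; slot 2 is free → place at 2.
19 hashes to 8; slot 8 is free → place at 8.
855 hashes to 8; 8 taken → place at 9.
954 hashes to 8; 8,9 taken → place at 10.
295 hashes to 9; 9,10 taken → place at 0.
712 hashes to 8; 8,9,10,0 taken → place at 1.
69 hashes to 3; slot 3 is free → place at 3.
393 hashes to 8; 8,9,10,0,1,2,3 taken → place at 4.
Table: [295, 712, 255, 69, 393, _, _, _, 19, 855, 954]

712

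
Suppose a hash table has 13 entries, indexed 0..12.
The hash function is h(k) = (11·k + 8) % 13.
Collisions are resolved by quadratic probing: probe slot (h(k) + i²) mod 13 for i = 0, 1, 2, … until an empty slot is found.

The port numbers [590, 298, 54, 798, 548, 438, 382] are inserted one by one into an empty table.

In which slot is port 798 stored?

12

590 hashes to 11; slot 11 is free -> place at 11.
298 hashes to 10; slot 10 is free -> place at 10.
54 hashes to 4; slot 4 is free -> place at 4.
798 hashes to 11; 11 taken -> place at 12.
548 hashes to 4; 4 taken -> place at 5.
438 hashes to 3; slot 3 is free -> place at 3.
382 hashes to 11; 11,12 taken -> place at 2.
Table: [—, —, 382, 438, 54, 548, —, —, —, —, 298, 590, 798]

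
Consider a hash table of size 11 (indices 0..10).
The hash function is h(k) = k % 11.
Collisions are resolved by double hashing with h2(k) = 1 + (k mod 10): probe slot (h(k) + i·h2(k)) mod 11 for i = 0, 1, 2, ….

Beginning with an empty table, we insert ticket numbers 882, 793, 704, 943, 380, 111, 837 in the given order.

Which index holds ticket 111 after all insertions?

3

882 hashes to 2; slot 2 is free => place at 2.
793 hashes to 1; slot 1 is free => place at 1.
704 hashes to 0; slot 0 is free => place at 0.
943 hashes to 8; slot 8 is free => place at 8.
380 hashes to 6; slot 6 is free => place at 6.
111 hashes to 1, h2=2; 1 taken => place at 3.
837 hashes to 1, h2=8; 1 taken => place at 9.
Table: [704, 793, 882, 111, —, —, 380, —, 943, 837, —]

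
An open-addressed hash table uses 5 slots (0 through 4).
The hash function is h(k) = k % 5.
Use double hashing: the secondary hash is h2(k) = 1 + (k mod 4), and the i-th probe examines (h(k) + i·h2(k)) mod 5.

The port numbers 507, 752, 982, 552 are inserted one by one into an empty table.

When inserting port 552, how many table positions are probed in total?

Insert 507: h=2, slot 2 empty -> index 2.
Insert 752: h=2, h2=1, slot 2 occupied -> index 3.
Insert 982: h=2, h2=3, slot 2 occupied -> index 0.
Insert 552: h=2, h2=1, slots 2,3 occupied -> index 4.
Table: [982, _, 507, 752, 552]

3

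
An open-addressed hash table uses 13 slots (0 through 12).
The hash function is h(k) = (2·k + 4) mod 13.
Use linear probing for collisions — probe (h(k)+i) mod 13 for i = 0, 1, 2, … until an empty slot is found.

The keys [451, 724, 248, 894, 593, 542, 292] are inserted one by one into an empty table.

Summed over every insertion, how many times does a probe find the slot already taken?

4

451: h=9 → slot 9
724: h=9, probe 9,10 → slot 10
248: h=6 → slot 6
894: h=11 → slot 11
593: h=7 → slot 7
542: h=9, probe 9,10,11,12 → slot 12
292: h=3 → slot 3
Table: [∅, ∅, ∅, 292, ∅, ∅, 248, 593, ∅, 451, 724, 894, 542]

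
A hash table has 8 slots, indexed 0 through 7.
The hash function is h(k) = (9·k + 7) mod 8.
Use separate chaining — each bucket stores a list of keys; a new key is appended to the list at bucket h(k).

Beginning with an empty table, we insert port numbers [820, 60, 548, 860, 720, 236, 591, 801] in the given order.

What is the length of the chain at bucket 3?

820 → bucket 3
60 → bucket 3 (collision)
548 → bucket 3 (collision)
860 → bucket 3 (collision)
720 → bucket 7
236 → bucket 3 (collision)
591 → bucket 6
801 → bucket 0
Final buckets:
0: 801
1: .
2: .
3: 820 -> 60 -> 548 -> 860 -> 236
4: .
5: .
6: 591
7: 720

5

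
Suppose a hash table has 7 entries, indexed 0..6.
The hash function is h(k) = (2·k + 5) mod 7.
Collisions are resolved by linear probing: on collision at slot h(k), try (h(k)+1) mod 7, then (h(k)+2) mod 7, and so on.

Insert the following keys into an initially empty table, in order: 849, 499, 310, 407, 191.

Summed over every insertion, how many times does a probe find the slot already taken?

6

849 hashes to 2; slot 2 is free → place at 2.
499 hashes to 2; 2 taken → place at 3.
310 hashes to 2; 2,3 taken → place at 4.
407 hashes to 0; slot 0 is free → place at 0.
191 hashes to 2; 2,3,4 taken → place at 5.
Table: [407, -, 849, 499, 310, 191, -]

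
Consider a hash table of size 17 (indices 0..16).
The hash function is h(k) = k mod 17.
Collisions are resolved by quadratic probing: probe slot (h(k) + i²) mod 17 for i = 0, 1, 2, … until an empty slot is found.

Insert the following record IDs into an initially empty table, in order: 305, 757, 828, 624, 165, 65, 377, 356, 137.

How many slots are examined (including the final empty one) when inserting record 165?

Insert 305: h=16, slot 16 empty => index 16.
Insert 757: h=9, slot 9 empty => index 9.
Insert 828: h=12, slot 12 empty => index 12.
Insert 624: h=12, slot 12 occupied => index 13.
Insert 165: h=12, slots 12,13,16 occupied => index 4.
Insert 65: h=14, slot 14 empty => index 14.
Insert 377: h=3, slot 3 empty => index 3.
Insert 356: h=16, slot 16 occupied => index 0.
Insert 137: h=1, slot 1 empty => index 1.
Table: [356, 137, _, 377, 165, _, _, _, _, 757, _, _, 828, 624, 65, _, 305]

4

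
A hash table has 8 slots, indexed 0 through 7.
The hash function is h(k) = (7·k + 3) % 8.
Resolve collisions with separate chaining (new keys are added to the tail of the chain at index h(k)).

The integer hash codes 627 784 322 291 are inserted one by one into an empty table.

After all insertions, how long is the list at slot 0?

627 -> bucket 0
784 -> bucket 3
322 -> bucket 1
291 -> bucket 0 (collision)
Final buckets:
0: 627 -> 291
1: 322
2: -
3: 784
4: -
5: -
6: -
7: -

2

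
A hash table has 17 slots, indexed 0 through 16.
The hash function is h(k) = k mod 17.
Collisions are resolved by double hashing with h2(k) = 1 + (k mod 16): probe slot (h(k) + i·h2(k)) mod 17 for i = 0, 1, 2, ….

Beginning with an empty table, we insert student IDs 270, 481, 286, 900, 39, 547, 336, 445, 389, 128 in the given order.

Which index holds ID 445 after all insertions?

270 hashes to 15; slot 15 is free -> place at 15.
481 hashes to 5; slot 5 is free -> place at 5.
286 hashes to 14; slot 14 is free -> place at 14.
900 hashes to 16; slot 16 is free -> place at 16.
39 hashes to 5, h2=8; 5 taken -> place at 13.
547 hashes to 3; slot 3 is free -> place at 3.
336 hashes to 13, h2=1; 13,14,15,16 taken -> place at 0.
445 hashes to 3, h2=14; 3,0,14 taken -> place at 11.
389 hashes to 15, h2=6; 15 taken -> place at 4.
128 hashes to 9; slot 9 is free -> place at 9.
Table: [336, ., ., 547, 389, 481, ., ., ., 128, ., 445, ., 39, 286, 270, 900]

11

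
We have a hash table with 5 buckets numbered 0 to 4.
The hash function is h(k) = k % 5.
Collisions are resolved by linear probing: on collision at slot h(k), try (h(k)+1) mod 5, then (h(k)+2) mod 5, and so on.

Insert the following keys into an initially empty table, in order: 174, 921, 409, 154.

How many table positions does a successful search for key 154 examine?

174 hashes to 4; slot 4 is free → place at 4.
921 hashes to 1; slot 1 is free → place at 1.
409 hashes to 4; 4 taken → place at 0.
154 hashes to 4; 4,0,1 taken → place at 2.
Table: [409, 921, 154, —, 174]
Lookup 154: h=4, probe 4,0,1,2 → found at 2.

4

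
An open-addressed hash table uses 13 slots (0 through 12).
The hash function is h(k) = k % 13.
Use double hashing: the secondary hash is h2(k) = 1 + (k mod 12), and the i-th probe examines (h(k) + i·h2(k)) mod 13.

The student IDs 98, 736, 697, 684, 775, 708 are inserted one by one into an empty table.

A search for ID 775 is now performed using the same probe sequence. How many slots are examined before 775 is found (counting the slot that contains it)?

2

Insert 98: h=7, slot 7 empty => index 7.
Insert 736: h=8, slot 8 empty => index 8.
Insert 697: h=8, h2=2, slot 8 occupied => index 10.
Insert 684: h=8, h2=1, slot 8 occupied => index 9.
Insert 775: h=8, h2=8, slot 8 occupied => index 3.
Insert 708: h=6, slot 6 empty => index 6.
Table: [—, —, —, 775, —, —, 708, 98, 736, 684, 697, —, —]
Lookup 775: h=8, h2=8, probe 8,3 → found at 3.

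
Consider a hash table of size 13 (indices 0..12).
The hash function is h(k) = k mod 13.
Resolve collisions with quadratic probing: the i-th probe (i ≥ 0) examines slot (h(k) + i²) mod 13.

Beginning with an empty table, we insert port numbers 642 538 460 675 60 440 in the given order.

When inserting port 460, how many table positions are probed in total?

3

642 hashes to 5; slot 5 is free => place at 5.
538 hashes to 5; 5 taken => place at 6.
460 hashes to 5; 5,6 taken => place at 9.
675 hashes to 12; slot 12 is free => place at 12.
60 hashes to 8; slot 8 is free => place at 8.
440 hashes to 11; slot 11 is free => place at 11.
Table: [—, —, —, —, —, 642, 538, —, 60, 460, —, 440, 675]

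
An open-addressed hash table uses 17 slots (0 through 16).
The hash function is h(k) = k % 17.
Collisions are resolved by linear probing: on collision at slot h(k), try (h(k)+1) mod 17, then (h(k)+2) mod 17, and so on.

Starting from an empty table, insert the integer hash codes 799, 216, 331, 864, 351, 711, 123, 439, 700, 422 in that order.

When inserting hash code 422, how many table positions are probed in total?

5

Insert 799: h=0, slot 0 empty → index 0.
Insert 216: h=12, slot 12 empty → index 12.
Insert 331: h=8, slot 8 empty → index 8.
Insert 864: h=14, slot 14 empty → index 14.
Insert 351: h=11, slot 11 empty → index 11.
Insert 711: h=14, slot 14 occupied → index 15.
Insert 123: h=4, slot 4 empty → index 4.
Insert 439: h=14, slots 14,15 occupied → index 16.
Insert 700: h=3, slot 3 empty → index 3.
Insert 422: h=14, slots 14,15,16,0 occupied → index 1.
Table: [799, 422, -, 700, 123, -, -, -, 331, -, -, 351, 216, -, 864, 711, 439]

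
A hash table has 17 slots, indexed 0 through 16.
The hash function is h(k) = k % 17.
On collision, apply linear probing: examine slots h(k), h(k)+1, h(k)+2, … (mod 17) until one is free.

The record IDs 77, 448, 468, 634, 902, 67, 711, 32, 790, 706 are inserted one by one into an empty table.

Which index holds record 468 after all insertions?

10

Insert 77: h=9, slot 9 empty -> index 9.
Insert 448: h=6, slot 6 empty -> index 6.
Insert 468: h=9, slot 9 occupied -> index 10.
Insert 634: h=5, slot 5 empty -> index 5.
Insert 902: h=1, slot 1 empty -> index 1.
Insert 67: h=16, slot 16 empty -> index 16.
Insert 711: h=14, slot 14 empty -> index 14.
Insert 32: h=15, slot 15 empty -> index 15.
Insert 790: h=8, slot 8 empty -> index 8.
Insert 706: h=9, slots 9,10 occupied -> index 11.
Table: [_, 902, _, _, _, 634, 448, _, 790, 77, 468, 706, _, _, 711, 32, 67]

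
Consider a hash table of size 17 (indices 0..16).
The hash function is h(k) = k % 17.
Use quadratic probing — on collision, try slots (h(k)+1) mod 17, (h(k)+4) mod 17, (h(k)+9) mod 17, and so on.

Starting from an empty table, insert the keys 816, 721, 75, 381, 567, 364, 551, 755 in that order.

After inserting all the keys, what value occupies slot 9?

755

816 hashes to 0; slot 0 is free => place at 0.
721 hashes to 7; slot 7 is free => place at 7.
75 hashes to 7; 7 taken => place at 8.
381 hashes to 7; 7,8 taken => place at 11.
567 hashes to 6; slot 6 is free => place at 6.
364 hashes to 7; 7,8,11 taken => place at 16.
551 hashes to 7; 7,8,11,16,6 taken => place at 15.
755 hashes to 7; 7,8,11,16,6,15 taken => place at 9.
Table: [816, -, -, -, -, -, 567, 721, 75, 755, -, 381, -, -, -, 551, 364]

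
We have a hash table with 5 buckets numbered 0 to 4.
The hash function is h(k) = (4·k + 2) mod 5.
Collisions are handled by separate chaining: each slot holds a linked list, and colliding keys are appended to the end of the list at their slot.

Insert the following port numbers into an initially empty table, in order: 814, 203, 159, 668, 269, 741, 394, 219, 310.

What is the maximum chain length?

5

Insert 814: h=3, bucket 3 empty -> new chain.
Insert 203: h=4, bucket 4 empty -> new chain.
Insert 159: h=3, bucket 3 nonempty -> append to chain.
Insert 668: h=4, bucket 4 nonempty -> append to chain.
Insert 269: h=3, bucket 3 nonempty -> append to chain.
Insert 741: h=1, bucket 1 empty -> new chain.
Insert 394: h=3, bucket 3 nonempty -> append to chain.
Insert 219: h=3, bucket 3 nonempty -> append to chain.
Insert 310: h=2, bucket 2 empty -> new chain.
Final buckets:
0: .
1: 741
2: 310
3: 814 -> 159 -> 269 -> 394 -> 219
4: 203 -> 668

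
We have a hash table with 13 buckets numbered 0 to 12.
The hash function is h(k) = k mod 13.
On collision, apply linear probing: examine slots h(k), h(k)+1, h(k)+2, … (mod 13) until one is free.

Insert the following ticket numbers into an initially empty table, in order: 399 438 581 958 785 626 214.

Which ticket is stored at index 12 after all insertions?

958

399: h=9 -> slot 9
438: h=9, probe 9,10 -> slot 10
581: h=9, probe 9,10,11 -> slot 11
958: h=9, probe 9,10,11,12 -> slot 12
785: h=5 -> slot 5
626: h=2 -> slot 2
214: h=6 -> slot 6
Table: [., ., 626, ., ., 785, 214, ., ., 399, 438, 581, 958]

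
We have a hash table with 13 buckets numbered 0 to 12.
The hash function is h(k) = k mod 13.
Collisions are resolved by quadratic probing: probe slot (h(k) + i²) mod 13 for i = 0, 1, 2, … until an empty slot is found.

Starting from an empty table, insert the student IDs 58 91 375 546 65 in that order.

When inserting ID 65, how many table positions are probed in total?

58: h=6 → slot 6
91: h=0 → slot 0
375: h=11 → slot 11
546: h=0, probe 0,1 → slot 1
65: h=0, probe 0,1,4 → slot 4
Table: [91, 546, _, _, 65, _, 58, _, _, _, _, 375, _]

3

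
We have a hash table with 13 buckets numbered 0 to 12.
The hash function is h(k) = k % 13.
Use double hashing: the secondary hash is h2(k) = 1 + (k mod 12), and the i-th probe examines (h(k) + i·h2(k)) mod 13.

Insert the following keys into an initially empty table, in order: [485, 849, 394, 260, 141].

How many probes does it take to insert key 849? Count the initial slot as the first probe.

485: h=4 → slot 4
849: h=4, h2=10, probe 4,1 → slot 1
394: h=4, h2=11, probe 4,2 → slot 2
260: h=0 → slot 0
141: h=11 → slot 11
Table: [260, 849, 394, ., 485, ., ., ., ., ., ., 141, .]

2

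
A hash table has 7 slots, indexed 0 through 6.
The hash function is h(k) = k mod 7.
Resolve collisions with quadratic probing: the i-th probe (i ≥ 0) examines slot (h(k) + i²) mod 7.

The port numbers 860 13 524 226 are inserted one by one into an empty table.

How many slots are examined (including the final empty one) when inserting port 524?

3

Insert 860: h=6, slot 6 empty => index 6.
Insert 13: h=6, slot 6 occupied => index 0.
Insert 524: h=6, slots 6,0 occupied => index 3.
Insert 226: h=2, slot 2 empty => index 2.
Table: [13, -, 226, 524, -, -, 860]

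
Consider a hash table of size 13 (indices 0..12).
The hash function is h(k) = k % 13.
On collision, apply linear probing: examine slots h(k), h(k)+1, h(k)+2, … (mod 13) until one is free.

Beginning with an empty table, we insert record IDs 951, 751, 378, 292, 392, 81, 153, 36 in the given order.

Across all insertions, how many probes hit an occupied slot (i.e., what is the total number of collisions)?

5

Insert 951: h=2, slot 2 empty -> index 2.
Insert 751: h=10, slot 10 empty -> index 10.
Insert 378: h=1, slot 1 empty -> index 1.
Insert 292: h=6, slot 6 empty -> index 6.
Insert 392: h=2, slot 2 occupied -> index 3.
Insert 81: h=3, slot 3 occupied -> index 4.
Insert 153: h=10, slot 10 occupied -> index 11.
Insert 36: h=10, slots 10,11 occupied -> index 12.
Table: [-, 378, 951, 392, 81, -, 292, -, -, -, 751, 153, 36]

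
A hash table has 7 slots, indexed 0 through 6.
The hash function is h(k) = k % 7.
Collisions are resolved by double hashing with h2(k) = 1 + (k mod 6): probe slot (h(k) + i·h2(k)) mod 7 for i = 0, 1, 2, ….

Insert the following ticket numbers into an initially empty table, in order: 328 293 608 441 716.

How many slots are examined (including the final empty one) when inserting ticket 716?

3

Insert 328: h=6, slot 6 empty => index 6.
Insert 293: h=6, h2=6, slot 6 occupied => index 5.
Insert 608: h=6, h2=3, slot 6 occupied => index 2.
Insert 441: h=0, slot 0 empty => index 0.
Insert 716: h=2, h2=3, slots 2,5 occupied => index 1.
Table: [441, 716, 608, ., ., 293, 328]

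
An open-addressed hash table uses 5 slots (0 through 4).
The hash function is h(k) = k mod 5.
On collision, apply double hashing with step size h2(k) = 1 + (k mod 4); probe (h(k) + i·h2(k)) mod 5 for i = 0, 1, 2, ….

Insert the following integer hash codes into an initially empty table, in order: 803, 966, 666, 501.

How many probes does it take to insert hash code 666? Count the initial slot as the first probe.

2

Insert 803: h=3, slot 3 empty -> index 3.
Insert 966: h=1, slot 1 empty -> index 1.
Insert 666: h=1, h2=3, slot 1 occupied -> index 4.
Insert 501: h=1, h2=2, slots 1,3 occupied -> index 0.
Table: [501, 966, -, 803, 666]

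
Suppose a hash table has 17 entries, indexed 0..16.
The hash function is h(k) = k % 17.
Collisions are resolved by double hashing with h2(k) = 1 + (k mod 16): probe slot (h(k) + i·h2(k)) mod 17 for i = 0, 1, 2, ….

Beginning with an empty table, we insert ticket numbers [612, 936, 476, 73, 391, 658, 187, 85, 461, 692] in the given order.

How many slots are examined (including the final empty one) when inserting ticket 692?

4

Insert 612: h=0, slot 0 empty -> index 0.
Insert 936: h=1, slot 1 empty -> index 1.
Insert 476: h=0, h2=13, slot 0 occupied -> index 13.
Insert 73: h=5, slot 5 empty -> index 5.
Insert 391: h=0, h2=8, slot 0 occupied -> index 8.
Insert 658: h=12, slot 12 empty -> index 12.
Insert 187: h=0, h2=12, slots 0,12 occupied -> index 7.
Insert 85: h=0, h2=6, slot 0 occupied -> index 6.
Insert 461: h=2, slot 2 empty -> index 2.
Insert 692: h=12, h2=5, slots 12,0,5 occupied -> index 10.
Table: [612, 936, 461, ∅, ∅, 73, 85, 187, 391, ∅, 692, ∅, 658, 476, ∅, ∅, ∅]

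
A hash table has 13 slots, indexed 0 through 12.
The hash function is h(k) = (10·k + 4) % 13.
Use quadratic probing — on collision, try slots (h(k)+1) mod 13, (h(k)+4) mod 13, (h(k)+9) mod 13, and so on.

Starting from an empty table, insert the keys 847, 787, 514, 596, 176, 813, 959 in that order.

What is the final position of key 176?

0

Insert 847: h=11, slot 11 empty → index 11.
Insert 787: h=9, slot 9 empty → index 9.
Insert 514: h=9, slot 9 occupied → index 10.
Insert 596: h=10, slots 10,11 occupied → index 1.
Insert 176: h=9, slots 9,10 occupied → index 0.
Insert 813: h=9, slots 9,10,0 occupied → index 5.
Insert 959: h=0, slots 0,1 occupied → index 4.
Table: [176, 596, —, —, 959, 813, —, —, —, 787, 514, 847, —]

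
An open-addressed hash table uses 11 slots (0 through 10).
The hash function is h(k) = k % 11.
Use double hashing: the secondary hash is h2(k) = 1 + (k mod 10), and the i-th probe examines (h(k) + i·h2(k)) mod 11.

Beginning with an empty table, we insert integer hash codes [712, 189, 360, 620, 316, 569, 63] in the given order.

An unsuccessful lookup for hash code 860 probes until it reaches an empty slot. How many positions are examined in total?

2

Insert 712: h=8, slot 8 empty → index 8.
Insert 189: h=2, slot 2 empty → index 2.
Insert 360: h=8, h2=1, slot 8 occupied → index 9.
Insert 620: h=4, slot 4 empty → index 4.
Insert 316: h=8, h2=7, slots 8,4 occupied → index 0.
Insert 569: h=8, h2=10, slot 8 occupied → index 7.
Insert 63: h=8, h2=4, slot 8 occupied → index 1.
Table: [316, 63, 189, -, 620, -, -, 569, 712, 360, -]
Lookup 860: h=2, h2=1, probe 2,3 → slot 3 empty, not found.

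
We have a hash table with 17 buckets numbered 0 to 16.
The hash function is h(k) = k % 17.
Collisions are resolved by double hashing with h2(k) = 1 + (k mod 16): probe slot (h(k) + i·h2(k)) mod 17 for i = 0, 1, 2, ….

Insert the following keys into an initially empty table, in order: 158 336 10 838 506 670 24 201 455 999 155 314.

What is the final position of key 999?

11

158 hashes to 5; slot 5 is free => place at 5.
336 hashes to 13; slot 13 is free => place at 13.
10 hashes to 10; slot 10 is free => place at 10.
838 hashes to 5, h2=7; 5 taken => place at 12.
506 hashes to 13, h2=11; 13 taken => place at 7.
670 hashes to 7, h2=15; 7,5 taken => place at 3.
24 hashes to 7, h2=9; 7 taken => place at 16.
201 hashes to 14; slot 14 is free => place at 14.
455 hashes to 13, h2=8; 13 taken => place at 4.
999 hashes to 13, h2=8; 13,4,12,3 taken => place at 11.
155 hashes to 2; slot 2 is free => place at 2.
314 hashes to 8; slot 8 is free => place at 8.
Table: [., ., 155, 670, 455, 158, ., 506, 314, ., 10, 999, 838, 336, 201, ., 24]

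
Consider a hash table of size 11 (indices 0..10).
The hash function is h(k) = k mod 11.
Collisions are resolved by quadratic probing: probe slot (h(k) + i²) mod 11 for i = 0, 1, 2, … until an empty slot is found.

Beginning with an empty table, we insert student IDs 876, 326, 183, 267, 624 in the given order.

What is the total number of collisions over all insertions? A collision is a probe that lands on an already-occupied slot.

4

876: h=7 => slot 7
326: h=7, probe 7,8 => slot 8
183: h=7, probe 7,8,0 => slot 0
267: h=3 => slot 3
624: h=8, probe 8,9 => slot 9
Table: [183, -, -, 267, -, -, -, 876, 326, 624, -]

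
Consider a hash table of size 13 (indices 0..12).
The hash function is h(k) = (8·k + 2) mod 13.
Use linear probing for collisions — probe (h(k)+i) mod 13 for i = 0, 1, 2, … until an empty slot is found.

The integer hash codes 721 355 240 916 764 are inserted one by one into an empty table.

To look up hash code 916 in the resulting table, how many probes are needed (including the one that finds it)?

3

721 hashes to 11; slot 11 is free => place at 11.
355 hashes to 8; slot 8 is free => place at 8.
240 hashes to 11; 11 taken => place at 12.
916 hashes to 11; 11,12 taken => place at 0.
764 hashes to 4; slot 4 is free => place at 4.
Table: [916, -, -, -, 764, -, -, -, 355, -, -, 721, 240]
Lookup 916: h=11, probe 11,12,0 → found at 0.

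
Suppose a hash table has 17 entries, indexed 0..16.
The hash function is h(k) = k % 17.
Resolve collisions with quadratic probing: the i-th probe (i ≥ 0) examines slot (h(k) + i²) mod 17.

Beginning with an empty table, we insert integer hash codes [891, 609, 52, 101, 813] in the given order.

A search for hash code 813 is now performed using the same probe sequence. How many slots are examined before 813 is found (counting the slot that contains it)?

891: h=7 => slot 7
609: h=14 => slot 14
52: h=1 => slot 1
101: h=16 => slot 16
813: h=14, probe 14,15 => slot 15
Table: [∅, 52, ∅, ∅, ∅, ∅, ∅, 891, ∅, ∅, ∅, ∅, ∅, ∅, 609, 813, 101]
Lookup 813: h=14, probe 14,15 → found at 15.

2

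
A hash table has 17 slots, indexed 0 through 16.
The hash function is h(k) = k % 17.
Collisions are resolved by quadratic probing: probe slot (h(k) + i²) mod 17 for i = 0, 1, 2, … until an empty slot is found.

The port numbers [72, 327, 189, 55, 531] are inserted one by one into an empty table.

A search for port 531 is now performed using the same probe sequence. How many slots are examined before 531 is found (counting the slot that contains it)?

Insert 72: h=4, slot 4 empty -> index 4.
Insert 327: h=4, slot 4 occupied -> index 5.
Insert 189: h=2, slot 2 empty -> index 2.
Insert 55: h=4, slots 4,5 occupied -> index 8.
Insert 531: h=4, slots 4,5,8 occupied -> index 13.
Table: [., ., 189, ., 72, 327, ., ., 55, ., ., ., ., 531, ., ., .]
Lookup 531: h=4, probe 4,5,8,13 → found at 13.

4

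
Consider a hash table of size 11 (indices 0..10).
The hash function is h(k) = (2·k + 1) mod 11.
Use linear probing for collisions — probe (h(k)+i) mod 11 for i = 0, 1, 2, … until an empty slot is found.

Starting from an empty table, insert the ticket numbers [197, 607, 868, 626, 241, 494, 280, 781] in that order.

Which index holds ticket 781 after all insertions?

6

Insert 197: h=10, slot 10 empty → index 10.
Insert 607: h=5, slot 5 empty → index 5.
Insert 868: h=10, slot 10 occupied → index 0.
Insert 626: h=10, slots 10,0 occupied → index 1.
Insert 241: h=10, slots 10,0,1 occupied → index 2.
Insert 494: h=10, slots 10,0,1,2 occupied → index 3.
Insert 280: h=0, slots 0,1,2,3 occupied → index 4.
Insert 781: h=1, slots 1,2,3,4,5 occupied → index 6.
Table: [868, 626, 241, 494, 280, 607, 781, ., ., ., 197]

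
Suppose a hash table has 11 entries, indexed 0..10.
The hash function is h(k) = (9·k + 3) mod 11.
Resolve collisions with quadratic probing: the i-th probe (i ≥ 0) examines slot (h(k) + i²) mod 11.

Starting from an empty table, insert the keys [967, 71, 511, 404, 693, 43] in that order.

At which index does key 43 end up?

Insert 967: h=5, slot 5 empty => index 5.
Insert 71: h=4, slot 4 empty => index 4.
Insert 511: h=4, slots 4,5 occupied => index 8.
Insert 404: h=9, slot 9 empty => index 9.
Insert 693: h=3, slot 3 empty => index 3.
Insert 43: h=5, slot 5 occupied => index 6.
Table: [_, _, _, 693, 71, 967, 43, _, 511, 404, _]

6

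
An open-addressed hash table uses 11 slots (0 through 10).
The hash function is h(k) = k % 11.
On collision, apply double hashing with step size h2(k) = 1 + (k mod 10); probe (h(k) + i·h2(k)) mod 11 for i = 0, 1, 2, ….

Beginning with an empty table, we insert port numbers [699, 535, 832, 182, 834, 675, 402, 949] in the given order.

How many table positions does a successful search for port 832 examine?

2

699: h=6 -> slot 6
535: h=7 -> slot 7
832: h=7, h2=3, probe 7,10 -> slot 10
182: h=6, h2=3, probe 6,9 -> slot 9
834: h=9, h2=5, probe 9,3 -> slot 3
675: h=4 -> slot 4
402: h=6, h2=3, probe 6,9,1 -> slot 1
949: h=3, h2=10, probe 3,2 -> slot 2
Table: [., 402, 949, 834, 675, ., 699, 535, ., 182, 832]
Lookup 832: h=7, h2=3, probe 7,10 → found at 10.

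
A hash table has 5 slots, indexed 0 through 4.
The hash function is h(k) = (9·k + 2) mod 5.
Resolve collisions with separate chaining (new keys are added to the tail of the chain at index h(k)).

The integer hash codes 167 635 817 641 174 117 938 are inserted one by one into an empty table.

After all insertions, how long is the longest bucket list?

3

Insert 167: h=0, bucket 0 empty → new chain.
Insert 635: h=2, bucket 2 empty → new chain.
Insert 817: h=0, bucket 0 nonempty → append to chain.
Insert 641: h=1, bucket 1 empty → new chain.
Insert 174: h=3, bucket 3 empty → new chain.
Insert 117: h=0, bucket 0 nonempty → append to chain.
Insert 938: h=4, bucket 4 empty → new chain.
Final buckets:
0: 167 -> 817 -> 117
1: 641
2: 635
3: 174
4: 938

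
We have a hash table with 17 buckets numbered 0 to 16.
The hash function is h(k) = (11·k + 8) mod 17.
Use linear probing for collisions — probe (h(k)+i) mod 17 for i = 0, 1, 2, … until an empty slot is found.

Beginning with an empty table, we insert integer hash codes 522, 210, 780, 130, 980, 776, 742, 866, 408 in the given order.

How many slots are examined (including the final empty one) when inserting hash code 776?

3

522 hashes to 4; slot 4 is free → place at 4.
210 hashes to 6; slot 6 is free → place at 6.
780 hashes to 3; slot 3 is free → place at 3.
130 hashes to 10; slot 10 is free → place at 10.
980 hashes to 10; 10 taken → place at 11.
776 hashes to 10; 10,11 taken → place at 12.
742 hashes to 10; 10,11,12 taken → place at 13.
866 hashes to 14; slot 14 is free → place at 14.
408 hashes to 8; slot 8 is free → place at 8.
Table: [., ., ., 780, 522, ., 210, ., 408, ., 130, 980, 776, 742, 866, ., .]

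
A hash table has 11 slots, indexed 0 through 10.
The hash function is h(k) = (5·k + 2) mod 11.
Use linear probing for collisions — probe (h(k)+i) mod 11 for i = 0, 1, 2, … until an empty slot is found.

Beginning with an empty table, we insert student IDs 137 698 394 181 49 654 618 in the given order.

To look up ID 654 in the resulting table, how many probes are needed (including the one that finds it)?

5

137: h=5 -> slot 5
698: h=5, probe 5,6 -> slot 6
394: h=3 -> slot 3
181: h=5, probe 5,6,7 -> slot 7
49: h=5, probe 5,6,7,8 -> slot 8
654: h=5, probe 5,6,7,8,9 -> slot 9
618: h=1 -> slot 1
Table: [—, 618, —, 394, —, 137, 698, 181, 49, 654, —]
Lookup 654: h=5, probe 5,6,7,8,9 → found at 9.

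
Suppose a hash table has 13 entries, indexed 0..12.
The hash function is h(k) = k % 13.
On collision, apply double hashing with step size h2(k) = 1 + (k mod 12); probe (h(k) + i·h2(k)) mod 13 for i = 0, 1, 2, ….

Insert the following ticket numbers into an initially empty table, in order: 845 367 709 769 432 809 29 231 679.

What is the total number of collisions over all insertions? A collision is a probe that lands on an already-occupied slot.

6

845: h=0 => slot 0
367: h=3 => slot 3
709: h=7 => slot 7
769: h=2 => slot 2
432: h=3, h2=1, probe 3,4 => slot 4
809: h=3, h2=6, probe 3,9 => slot 9
29: h=3, h2=6, probe 3,9,2,8 => slot 8
231: h=10 => slot 10
679: h=3, h2=8, probe 3,11 => slot 11
Table: [845, ∅, 769, 367, 432, ∅, ∅, 709, 29, 809, 231, 679, ∅]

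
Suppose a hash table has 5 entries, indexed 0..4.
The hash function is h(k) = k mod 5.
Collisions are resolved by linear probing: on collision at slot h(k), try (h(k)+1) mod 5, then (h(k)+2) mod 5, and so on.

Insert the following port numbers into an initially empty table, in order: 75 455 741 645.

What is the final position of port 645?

3

75 hashes to 0; slot 0 is free → place at 0.
455 hashes to 0; 0 taken → place at 1.
741 hashes to 1; 1 taken → place at 2.
645 hashes to 0; 0,1,2 taken → place at 3.
Table: [75, 455, 741, 645, -]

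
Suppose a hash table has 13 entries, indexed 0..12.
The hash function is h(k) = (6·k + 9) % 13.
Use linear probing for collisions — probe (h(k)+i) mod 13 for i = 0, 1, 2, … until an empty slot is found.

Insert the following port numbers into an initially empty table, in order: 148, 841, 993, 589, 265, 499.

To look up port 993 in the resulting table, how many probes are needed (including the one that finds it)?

2

Insert 148: h=0, slot 0 empty -> index 0.
Insert 841: h=11, slot 11 empty -> index 11.
Insert 993: h=0, slot 0 occupied -> index 1.
Insert 589: h=7, slot 7 empty -> index 7.
Insert 265: h=0, slots 0,1 occupied -> index 2.
Insert 499: h=0, slots 0,1,2 occupied -> index 3.
Table: [148, 993, 265, 499, ∅, ∅, ∅, 589, ∅, ∅, ∅, 841, ∅]
Lookup 993: h=0, probe 0,1 → found at 1.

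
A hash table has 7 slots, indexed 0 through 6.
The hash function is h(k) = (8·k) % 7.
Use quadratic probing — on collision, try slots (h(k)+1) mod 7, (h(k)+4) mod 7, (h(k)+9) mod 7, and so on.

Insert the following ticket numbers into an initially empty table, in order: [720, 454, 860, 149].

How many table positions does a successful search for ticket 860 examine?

3

Insert 720: h=6, slot 6 empty -> index 6.
Insert 454: h=6, slot 6 occupied -> index 0.
Insert 860: h=6, slots 6,0 occupied -> index 3.
Insert 149: h=2, slot 2 empty -> index 2.
Table: [454, -, 149, 860, -, -, 720]
Lookup 860: h=6, probe 6,0,3 → found at 3.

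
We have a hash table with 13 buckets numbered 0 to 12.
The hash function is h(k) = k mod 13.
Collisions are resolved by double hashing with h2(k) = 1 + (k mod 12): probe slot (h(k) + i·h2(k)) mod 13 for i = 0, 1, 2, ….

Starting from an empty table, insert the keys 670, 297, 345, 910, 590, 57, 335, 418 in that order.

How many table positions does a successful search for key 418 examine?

670: h=7 -> slot 7
297: h=11 -> slot 11
345: h=7, h2=10, probe 7,4 -> slot 4
910: h=0 -> slot 0
590: h=5 -> slot 5
57: h=5, h2=10, probe 5,2 -> slot 2
335: h=10 -> slot 10
418: h=2, h2=11, probe 2,0,11,9 -> slot 9
Table: [910, _, 57, _, 345, 590, _, 670, _, 418, 335, 297, _]
Lookup 418: h=2, h2=11, probe 2,0,11,9 → found at 9.

4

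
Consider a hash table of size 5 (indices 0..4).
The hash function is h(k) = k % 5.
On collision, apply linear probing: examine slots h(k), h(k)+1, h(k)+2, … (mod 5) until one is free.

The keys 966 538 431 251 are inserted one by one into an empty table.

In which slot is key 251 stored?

966 hashes to 1; slot 1 is free => place at 1.
538 hashes to 3; slot 3 is free => place at 3.
431 hashes to 1; 1 taken => place at 2.
251 hashes to 1; 1,2,3 taken => place at 4.
Table: [—, 966, 431, 538, 251]

4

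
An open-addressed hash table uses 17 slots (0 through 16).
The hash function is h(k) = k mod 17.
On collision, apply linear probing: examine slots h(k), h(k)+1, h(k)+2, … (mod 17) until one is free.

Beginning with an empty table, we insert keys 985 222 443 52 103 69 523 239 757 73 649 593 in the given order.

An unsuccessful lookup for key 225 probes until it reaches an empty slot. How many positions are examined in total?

985: h=16 => slot 16
222: h=1 => slot 1
443: h=1, probe 1,2 => slot 2
52: h=1, probe 1,2,3 => slot 3
103: h=1, probe 1,2,3,4 => slot 4
69: h=1, probe 1,2,3,4,5 => slot 5
523: h=13 => slot 13
239: h=1, probe 1,2,3,4,5,6 => slot 6
757: h=9 => slot 9
73: h=5, probe 5,6,7 => slot 7
649: h=3, probe 3,4,5,6,7,8 => slot 8
593: h=15 => slot 15
Table: [∅, 222, 443, 52, 103, 69, 239, 73, 649, 757, ∅, ∅, ∅, 523, ∅, 593, 985]
Lookup 225: h=4, probe 4,5,6,7,8,9,10 → slot 10 empty, not found.

7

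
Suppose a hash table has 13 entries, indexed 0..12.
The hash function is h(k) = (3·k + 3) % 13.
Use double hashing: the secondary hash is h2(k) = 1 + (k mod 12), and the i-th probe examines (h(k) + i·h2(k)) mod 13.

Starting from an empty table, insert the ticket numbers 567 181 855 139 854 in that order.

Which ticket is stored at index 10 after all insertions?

567 hashes to 1; slot 1 is free => place at 1.
181 hashes to 0; slot 0 is free => place at 0.
855 hashes to 7; slot 7 is free => place at 7.
139 hashes to 4; slot 4 is free => place at 4.
854 hashes to 4, h2=3; 4,7 taken => place at 10.
Table: [181, 567, —, —, 139, —, —, 855, —, —, 854, —, —]

854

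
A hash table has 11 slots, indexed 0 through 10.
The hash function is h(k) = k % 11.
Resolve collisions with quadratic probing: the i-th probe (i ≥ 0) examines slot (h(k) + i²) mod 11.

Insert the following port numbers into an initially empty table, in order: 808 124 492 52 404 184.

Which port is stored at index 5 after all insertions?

808: h=5 -> slot 5
124: h=3 -> slot 3
492: h=8 -> slot 8
52: h=8, probe 8,9 -> slot 9
404: h=8, probe 8,9,1 -> slot 1
184: h=8, probe 8,9,1,6 -> slot 6
Table: [_, 404, _, 124, _, 808, 184, _, 492, 52, _]

808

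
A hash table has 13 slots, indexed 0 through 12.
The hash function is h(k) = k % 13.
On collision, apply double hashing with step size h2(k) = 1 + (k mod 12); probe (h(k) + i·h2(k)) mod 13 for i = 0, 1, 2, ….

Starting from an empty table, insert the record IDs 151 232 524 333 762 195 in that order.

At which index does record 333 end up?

151: h=8 => slot 8
232: h=11 => slot 11
524: h=4 => slot 4
333: h=8, h2=10, probe 8,5 => slot 5
762: h=8, h2=7, probe 8,2 => slot 2
195: h=0 => slot 0
Table: [195, -, 762, -, 524, 333, -, -, 151, -, -, 232, -]

5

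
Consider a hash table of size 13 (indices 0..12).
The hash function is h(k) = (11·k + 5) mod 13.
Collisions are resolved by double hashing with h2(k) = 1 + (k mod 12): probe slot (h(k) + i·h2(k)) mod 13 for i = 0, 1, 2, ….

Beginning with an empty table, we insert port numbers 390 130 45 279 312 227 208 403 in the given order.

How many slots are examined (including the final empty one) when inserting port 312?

3

390: h=5 => slot 5
130: h=5, h2=11, probe 5,3 => slot 3
45: h=6 => slot 6
279: h=6, h2=4, probe 6,10 => slot 10
312: h=5, h2=1, probe 5,6,7 => slot 7
227: h=6, h2=12, probe 6,5,4 => slot 4
208: h=5, h2=5, probe 5,10,2 => slot 2
403: h=5, h2=8, probe 5,0 => slot 0
Table: [403, ∅, 208, 130, 227, 390, 45, 312, ∅, ∅, 279, ∅, ∅]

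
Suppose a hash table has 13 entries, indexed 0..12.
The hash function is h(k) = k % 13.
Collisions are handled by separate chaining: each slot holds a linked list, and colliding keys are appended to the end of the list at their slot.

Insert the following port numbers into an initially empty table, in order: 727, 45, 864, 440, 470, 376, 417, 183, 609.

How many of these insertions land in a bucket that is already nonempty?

Insert 727: h=12, bucket 12 empty -> new chain.
Insert 45: h=6, bucket 6 empty -> new chain.
Insert 864: h=6, bucket 6 nonempty -> append to chain.
Insert 440: h=11, bucket 11 empty -> new chain.
Insert 470: h=2, bucket 2 empty -> new chain.
Insert 376: h=12, bucket 12 nonempty -> append to chain.
Insert 417: h=1, bucket 1 empty -> new chain.
Insert 183: h=1, bucket 1 nonempty -> append to chain.
Insert 609: h=11, bucket 11 nonempty -> append to chain.
Final buckets:
0: .
1: 417 -> 183
2: 470
3: .
4: .
5: .
6: 45 -> 864
7: .
8: .
9: .
10: .
11: 440 -> 609
12: 727 -> 376

4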